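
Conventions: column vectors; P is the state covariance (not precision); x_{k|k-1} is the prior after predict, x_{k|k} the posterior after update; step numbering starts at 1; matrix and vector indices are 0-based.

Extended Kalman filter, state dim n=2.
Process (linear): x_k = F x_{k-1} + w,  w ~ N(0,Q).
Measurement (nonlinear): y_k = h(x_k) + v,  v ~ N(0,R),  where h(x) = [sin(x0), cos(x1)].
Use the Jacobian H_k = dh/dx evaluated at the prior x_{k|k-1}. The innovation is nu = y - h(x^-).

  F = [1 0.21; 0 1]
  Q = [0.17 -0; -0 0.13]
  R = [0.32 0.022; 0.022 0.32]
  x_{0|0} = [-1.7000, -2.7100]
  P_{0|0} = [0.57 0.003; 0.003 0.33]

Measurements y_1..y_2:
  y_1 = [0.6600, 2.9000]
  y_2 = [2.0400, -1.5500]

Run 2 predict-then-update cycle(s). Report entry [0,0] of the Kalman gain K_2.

step 1: x^-=[-2.2691, -2.7100]  P^-=[0.7558 0.0723; 0.0723 0.4600]  H_jac=[-0.6429 0.0000; 0.0000 0.4183]  S=[0.6324 0.0026; 0.0026 0.4005]  K=[-0.7687 0.0804; -0.0754 0.4810]  nu=[1.4259, 3.8083]  x^+=[-3.0589, -0.9860]  P^+=[0.3799 0.0211; 0.0211 0.3639]
step 2: x^-=[-3.2660, -0.9860]  P^-=[0.5748 0.0975; 0.0975 0.4939]  H_jac=[-0.9923 0.0000; 0.0000 0.8338]  S=[0.8859 -0.0587; -0.0587 0.6634]  K=[-0.6394 0.0660; -0.0685 0.6148]  nu=[1.9159, -2.1021]  x^+=[-4.6298, -2.4095]  P^+=[0.2047 0.0085; 0.0085 0.2341]

K[0,0] = -0.6394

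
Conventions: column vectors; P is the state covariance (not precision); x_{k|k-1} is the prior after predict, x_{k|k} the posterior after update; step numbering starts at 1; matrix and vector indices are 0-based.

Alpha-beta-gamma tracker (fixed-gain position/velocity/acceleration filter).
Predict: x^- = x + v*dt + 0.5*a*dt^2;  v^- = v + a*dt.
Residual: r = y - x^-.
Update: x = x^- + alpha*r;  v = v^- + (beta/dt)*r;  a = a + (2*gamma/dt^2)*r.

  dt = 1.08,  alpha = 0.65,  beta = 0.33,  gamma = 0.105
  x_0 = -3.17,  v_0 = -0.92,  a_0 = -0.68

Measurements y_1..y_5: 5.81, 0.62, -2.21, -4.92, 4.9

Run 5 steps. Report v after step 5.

v_post = -0.1290

step 1: x_pred=-4.5602  r=10.3702  x^+=2.1804  v^+=1.5143  a^+=1.1871
step 2: x_pred=4.5081  r=-3.8881  x^+=1.9808  v^+=1.6082  a^+=0.4870
step 3: x_pred=4.0018  r=-6.2118  x^+=-0.0359  v^+=0.2362  a^+=-0.6313
step 4: x_pred=-0.1490  r=-4.7710  x^+=-3.2501  v^+=-1.9035  a^+=-1.4903
step 5: x_pred=-6.1750  r=11.0750  x^+=1.0237  v^+=-0.1290  a^+=0.5036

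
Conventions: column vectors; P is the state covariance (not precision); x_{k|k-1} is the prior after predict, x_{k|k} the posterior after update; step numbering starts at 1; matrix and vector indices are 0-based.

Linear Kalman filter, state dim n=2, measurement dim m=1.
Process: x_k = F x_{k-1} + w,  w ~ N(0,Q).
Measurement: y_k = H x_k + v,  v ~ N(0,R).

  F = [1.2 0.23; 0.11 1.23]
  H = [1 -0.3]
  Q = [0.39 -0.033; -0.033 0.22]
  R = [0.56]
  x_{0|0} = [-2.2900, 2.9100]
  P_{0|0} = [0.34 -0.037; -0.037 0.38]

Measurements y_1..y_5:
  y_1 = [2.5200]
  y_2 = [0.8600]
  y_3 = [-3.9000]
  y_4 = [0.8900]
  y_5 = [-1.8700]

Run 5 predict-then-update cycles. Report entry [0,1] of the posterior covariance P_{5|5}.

P_post[0,1] = 2.0037

step 1: x^-=[-2.0787, 3.3274]  P^-=[0.8793 0.0638; 0.0638 0.7890]  S=[1.4720]  K=[0.5843; -0.1174]  nu=[5.5969]  x^+=[1.1918, 2.6701]  P^+=[0.3767 0.1648; 0.1648 0.7687]
step 2: x^-=[2.0442, 3.4153]  P^-=[1.0641 0.4817; 0.4817 1.4321]  S=[1.4640]  K=[0.6281; 0.0355]  nu=[-0.1596]  x^+=[1.9440, 3.4097]  P^+=[0.4865 0.4490; 0.4490 1.4303]
step 3: x^-=[3.1170, 4.4077]  P^-=[1.4140 1.1099; 1.1099 2.5113]  S=[1.5341]  K=[0.7047; 0.2324]  nu=[-5.6947]  x^+=[-0.8959, 3.0842]  P^+=[0.6522 0.8587; 0.8587 2.4284]
step 4: x^-=[-0.3658, 3.6951]  P^-=[1.9316 2.0292; 2.0292 4.1342]  S=[1.6462]  K=[0.8036; 0.4793]  nu=[2.3643]  x^+=[1.5342, 4.8282]  P^+=[0.8686 1.3952; 1.3952 3.7561]
step 5: x^-=[2.9515, 6.1074]  P^-=[2.6096 3.2389; 3.2389 6.2906]  S=[1.7924]  K=[0.9138; 0.7541]  nu=[-2.9893]  x^+=[0.2199, 3.8532]  P^+=[1.1128 2.0037; 2.0037 5.2713]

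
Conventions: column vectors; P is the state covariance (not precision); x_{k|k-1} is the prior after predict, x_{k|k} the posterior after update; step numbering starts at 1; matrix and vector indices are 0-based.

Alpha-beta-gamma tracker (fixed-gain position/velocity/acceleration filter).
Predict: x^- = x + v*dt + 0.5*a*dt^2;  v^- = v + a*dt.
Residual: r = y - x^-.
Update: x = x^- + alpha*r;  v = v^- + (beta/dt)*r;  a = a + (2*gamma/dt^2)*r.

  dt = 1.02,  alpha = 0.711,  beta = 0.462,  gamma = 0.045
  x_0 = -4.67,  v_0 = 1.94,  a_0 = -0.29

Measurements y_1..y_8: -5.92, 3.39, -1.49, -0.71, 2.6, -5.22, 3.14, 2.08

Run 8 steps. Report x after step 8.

step 1: x_pred=-2.8421  r=-3.0779  x^+=-5.0305  v^+=0.2501  a^+=-0.5563
step 2: x_pred=-5.0648  r=8.4548  x^+=0.9466  v^+=3.5122  a^+=0.1751
step 3: x_pred=4.6201  r=-6.1101  x^+=0.2758  v^+=0.9233  a^+=-0.3534
step 4: x_pred=1.0337  r=-1.7437  x^+=-0.2061  v^+=-0.2270  a^+=-0.5043
step 5: x_pred=-0.6999  r=3.2999  x^+=1.6463  v^+=0.7533  a^+=-0.2188
step 6: x_pred=2.3009  r=-7.5209  x^+=-3.0465  v^+=-2.8764  a^+=-0.8694
step 7: x_pred=-6.4327  r=9.5727  x^+=0.3735  v^+=0.5727  a^+=-0.0413
step 8: x_pred=0.9361  r=1.1439  x^+=1.7494  v^+=1.0486  a^+=0.0576

x_post = 1.7494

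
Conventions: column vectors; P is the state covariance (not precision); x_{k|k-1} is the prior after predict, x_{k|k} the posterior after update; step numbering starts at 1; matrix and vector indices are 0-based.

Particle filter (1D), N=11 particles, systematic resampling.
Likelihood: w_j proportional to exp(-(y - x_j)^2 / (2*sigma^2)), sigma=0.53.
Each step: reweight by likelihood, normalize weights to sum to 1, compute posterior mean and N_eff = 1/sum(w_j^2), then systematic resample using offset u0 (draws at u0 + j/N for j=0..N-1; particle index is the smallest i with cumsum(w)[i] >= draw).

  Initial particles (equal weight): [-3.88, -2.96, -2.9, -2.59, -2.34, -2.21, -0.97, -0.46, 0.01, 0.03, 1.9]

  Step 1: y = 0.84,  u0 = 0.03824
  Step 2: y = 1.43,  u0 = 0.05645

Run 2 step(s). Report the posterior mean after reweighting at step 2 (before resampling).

step 1: w=[0.0000, 0.0000, 0.0000, 0.0000, 0.0000, 0.0000, 0.0037, 0.0623, 0.3704, 0.3927, 0.1709]  mean=0.3078  Neff=3.0817  idx=[7, 8, 8, 8, 8, 9, 9, 9, 9, 10, 10]
step 2: w=[0.0011, 0.0174, 0.0174, 0.0174, 0.0174, 0.0193, 0.0193, 0.0193, 0.0193, 0.4260, 0.4260]  mean=1.6214  Neff=2.7345  idx=[4, 8, 9, 9, 9, 9, 10, 10, 10, 10, 10]

post_mean = 1.6214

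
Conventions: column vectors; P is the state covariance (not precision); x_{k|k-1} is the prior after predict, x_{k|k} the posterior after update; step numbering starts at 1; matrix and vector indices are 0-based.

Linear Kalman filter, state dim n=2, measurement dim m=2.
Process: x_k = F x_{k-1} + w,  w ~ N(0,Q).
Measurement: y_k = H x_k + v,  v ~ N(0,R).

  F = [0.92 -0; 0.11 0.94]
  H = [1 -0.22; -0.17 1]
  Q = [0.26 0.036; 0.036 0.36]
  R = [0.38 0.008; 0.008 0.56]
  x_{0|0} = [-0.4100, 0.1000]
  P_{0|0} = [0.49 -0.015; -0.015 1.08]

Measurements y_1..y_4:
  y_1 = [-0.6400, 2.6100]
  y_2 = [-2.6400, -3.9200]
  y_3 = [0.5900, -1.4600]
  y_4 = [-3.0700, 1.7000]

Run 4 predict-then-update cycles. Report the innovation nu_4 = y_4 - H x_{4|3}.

innov = [-2.7918, 3.2398]

step 1: x^-=[-0.3772, 0.0489]  P^-=[0.6747 0.0726; 0.0726 1.3171]  S=[1.0865 -0.3211; -0.3211 1.8719]  K=[0.6317 0.0859; 0.0065 0.6981]  nu=[-0.2520, 2.4970]  x^+=[-0.3220, 1.7905]  P^+=[0.2622 0.0977; 0.0977 0.4076]
step 2: x^-=[-0.2962, 1.6476]  P^-=[0.4819 0.1471; 0.1471 0.7436]  S=[0.8332 -0.0850; -0.0850 1.2675]  K=[0.5486 0.0881; 0.0382 0.5695]  nu=[-1.9813, -5.6180]  x^+=[-1.8783, -1.6274]  P^+=[0.2296 0.0928; 0.0928 0.3350]
step 3: x^-=[-1.7280, -1.7364]  P^-=[0.4543 0.1395; 0.1395 0.6780]  S=[0.8058 -0.0737; -0.0737 1.2037]  K=[0.5335 0.0844; 0.0379 0.5459]  nu=[1.9360, -0.0174]  x^+=[-0.6967, -1.6725]  P^+=[0.2231 0.0894; 0.0894 0.3212]
step 4: x^-=[-0.6410, -1.6488]  P^-=[0.4488 0.1359; 0.1359 0.6650]  S=[0.8012 -0.0736; -0.0736 1.1918]  K=[0.5305 0.0828; 0.0367 0.5409]  nu=[-2.7918, 3.2398]  x^+=[-1.8537, 0.0010]  P^+=[0.2217 0.0883; 0.0883 0.3182]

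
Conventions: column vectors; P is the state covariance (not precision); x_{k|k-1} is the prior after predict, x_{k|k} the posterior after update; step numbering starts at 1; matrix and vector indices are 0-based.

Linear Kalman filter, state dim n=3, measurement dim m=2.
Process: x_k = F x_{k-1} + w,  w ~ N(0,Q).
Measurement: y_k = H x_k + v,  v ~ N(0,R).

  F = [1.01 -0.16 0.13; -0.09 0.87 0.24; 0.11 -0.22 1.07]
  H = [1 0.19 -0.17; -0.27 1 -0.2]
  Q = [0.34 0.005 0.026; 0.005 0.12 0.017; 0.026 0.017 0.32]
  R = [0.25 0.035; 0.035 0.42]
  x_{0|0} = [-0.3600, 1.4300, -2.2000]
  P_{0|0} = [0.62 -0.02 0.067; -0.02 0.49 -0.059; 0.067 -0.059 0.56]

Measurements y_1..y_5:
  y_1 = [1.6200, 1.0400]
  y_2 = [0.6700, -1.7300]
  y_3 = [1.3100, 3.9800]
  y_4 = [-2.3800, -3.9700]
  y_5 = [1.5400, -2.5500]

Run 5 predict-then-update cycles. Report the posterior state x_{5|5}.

x_post = [0.5789, -2.8876, -3.2945]

step 1: x^-=[-0.8784, 0.7485, -2.7082]  P^-=[1.0210 -0.1089 0.2800; -0.1089 0.5038 0.0021; 0.2800 0.0021 1.0369]  S=[1.1824 -0.2566; -0.2566 1.1279]  K=[0.7584 -0.2181; 0.0958 0.4941; 0.0358 -0.2409]  nu=[1.8958, -0.4873]  x^+=[0.6656, 0.6893, -2.5230]  P^+=[0.2024 0.0175 0.1398; 0.0175 0.2418 0.1309; 0.1398 0.1309 0.9655]
step 2: x^-=[0.2340, -0.0658, -2.7780]  P^-=[0.5946 0.0408 0.3140; 0.0408 0.4062 0.3239; 0.3140 0.3239 1.4100]  S=[0.7878 -0.0775; -0.0775 0.8083]  K=[0.6810 -0.1606; 0.1212 0.4204; 0.1688 -0.0369]  nu=[-0.0238, -2.1567]  x^+=[0.5641, -0.9752, -2.7025]  P^+=[0.1914 0.0510 0.2146; 0.0510 0.2597 0.3254; 0.2146 0.3254 1.3855]
step 3: x^-=[0.3745, -1.5478, -2.6150]  P^-=[0.5917 0.1140 0.4069; 0.1140 0.5165 0.5978; 0.4069 0.5978 1.8159]  S=[0.7792 -0.0437; -0.0437 0.7955]  K=[0.6916 -0.1217; 0.1682 0.4695; 0.2814 0.1724]  nu=[0.7850, 5.1059]  x^+=[0.2958, 0.9817, -1.5140]  P^+=[0.1999 0.0822 0.2756; 0.0822 0.3260 0.5036; 0.2756 0.5036 1.7348]
step 4: x^-=[-0.0551, 0.4641, -1.8034]  P^-=[0.6064 0.1702 0.4825; 0.1702 0.6538 0.8306; 0.4825 0.8306 2.1482]  S=[0.7891 -0.0171; -0.0171 0.8320]  K=[0.7035 -0.0938; 0.2058 0.5352; 0.3558 0.3327]  nu=[-2.7197, -4.8096]  x^+=[-1.5175, -2.6699, -4.3713]  P^+=[0.2063 0.1038 0.3143; 0.1038 0.3859 0.6291; 0.3143 0.6291 1.9603]
step 5: x^-=[-1.6737, -3.2353, -4.2568]  P^-=[0.6163 0.2059 0.5288; 0.2059 0.7595 0.9869; 0.5288 0.9869 2.3583]  S=[0.7966 0.0017; 0.0017 0.8699]  K=[0.7101 -0.0775; 0.2278 0.5818; 0.3950 0.4275]  nu=[3.1048, -0.6179]  x^+=[0.5789, -2.8876, -3.2945]  P^+=[0.2096 0.1156 0.3337; 0.1156 0.4232 0.6983; 0.3337 0.6983 2.0744]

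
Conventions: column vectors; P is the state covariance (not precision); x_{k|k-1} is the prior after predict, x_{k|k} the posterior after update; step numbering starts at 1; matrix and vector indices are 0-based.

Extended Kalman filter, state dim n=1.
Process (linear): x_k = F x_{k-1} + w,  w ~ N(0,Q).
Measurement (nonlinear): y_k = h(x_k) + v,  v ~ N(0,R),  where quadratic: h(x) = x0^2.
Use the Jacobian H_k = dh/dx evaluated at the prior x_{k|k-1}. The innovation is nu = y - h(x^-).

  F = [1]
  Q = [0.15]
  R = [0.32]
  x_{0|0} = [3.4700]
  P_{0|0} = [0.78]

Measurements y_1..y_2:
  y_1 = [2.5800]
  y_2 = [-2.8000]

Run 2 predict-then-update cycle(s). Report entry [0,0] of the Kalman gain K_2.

K[0,0] = 0.2121

step 1: x^-=[3.4700]  P^-=[0.9300]  H_jac=[6.9400]  S=[45.1121]  K=[0.1431]  nu=[-9.4609]  x^+=[2.1164]  P^+=[0.0066]
step 2: x^-=[2.1164]  P^-=[0.1566]  H_jac=[4.2329]  S=[3.1258]  K=[0.2121]  nu=[-7.2793]  x^+=[0.5728]  P^+=[0.0160]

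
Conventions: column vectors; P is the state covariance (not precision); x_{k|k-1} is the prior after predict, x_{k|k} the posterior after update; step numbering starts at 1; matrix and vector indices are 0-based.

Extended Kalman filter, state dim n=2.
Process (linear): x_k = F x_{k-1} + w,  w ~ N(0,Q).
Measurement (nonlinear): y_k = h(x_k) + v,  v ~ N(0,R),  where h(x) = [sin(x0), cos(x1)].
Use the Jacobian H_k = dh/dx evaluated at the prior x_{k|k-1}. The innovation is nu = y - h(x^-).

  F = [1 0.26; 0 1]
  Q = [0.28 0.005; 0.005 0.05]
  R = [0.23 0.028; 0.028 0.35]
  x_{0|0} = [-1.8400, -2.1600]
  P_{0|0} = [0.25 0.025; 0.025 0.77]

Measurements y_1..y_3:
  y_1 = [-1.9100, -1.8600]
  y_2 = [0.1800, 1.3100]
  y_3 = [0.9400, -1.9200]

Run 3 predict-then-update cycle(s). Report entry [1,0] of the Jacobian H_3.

H_jac[1,0] = 0.0000

step 1: x^-=[-2.4016, -2.1600]  P^-=[0.5951 0.2302; 0.2302 0.8200]  H_jac=[-0.7385 0.0000; 0.0000 0.8314]  S=[0.5545 -0.1133; -0.1133 0.9168]  K=[-0.7692 0.1137; -0.1586 0.7240]  nu=[-1.2357, -1.3043]  x^+=[-1.5993, -2.9083]  P^+=[0.2353 0.0219; 0.0219 0.2995]
step 2: x^-=[-2.3555, -2.9083]  P^-=[0.5469 0.1048; 0.1048 0.3495]  H_jac=[-0.7066 0.0000; 0.0000 0.2311]  S=[0.5031 0.0109; 0.0109 0.3687]  K=[-0.7701 0.0884; -0.1520 0.2236]  nu=[0.8876, 2.2829]  x^+=[-2.8371, -2.5329]  P^+=[0.2472 0.0406; 0.0406 0.3201]
step 3: x^-=[-3.4957, -2.5329]  P^-=[0.5699 0.1289; 0.1289 0.3701]  H_jac=[-0.9380 0.0000; 0.0000 0.5718]  S=[0.7314 -0.0411; -0.0411 0.4710]  K=[-0.7257 0.0931; -0.1407 0.4371]  nu=[0.5933, -1.0996]  x^+=[-4.0286, -3.0969]  P^+=[0.1752 0.0215; 0.0215 0.2606]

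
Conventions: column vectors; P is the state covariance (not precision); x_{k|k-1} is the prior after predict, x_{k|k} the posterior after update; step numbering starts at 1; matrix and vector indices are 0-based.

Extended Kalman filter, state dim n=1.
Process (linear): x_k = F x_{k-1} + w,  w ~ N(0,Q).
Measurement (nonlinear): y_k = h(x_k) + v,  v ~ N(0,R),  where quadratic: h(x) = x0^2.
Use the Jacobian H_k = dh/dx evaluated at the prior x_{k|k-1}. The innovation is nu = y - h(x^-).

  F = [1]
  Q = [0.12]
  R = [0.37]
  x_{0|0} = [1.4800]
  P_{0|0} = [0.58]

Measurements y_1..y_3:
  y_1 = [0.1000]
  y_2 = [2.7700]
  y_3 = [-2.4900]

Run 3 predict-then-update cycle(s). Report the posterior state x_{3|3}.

step 1: x^-=[1.4800]  P^-=[0.7000]  H_jac=[2.9600]  S=[6.5031]  K=[0.3186]  nu=[-2.0904]  x^+=[0.8140]  P^+=[0.0398]
step 2: x^-=[0.8140]  P^-=[0.1598]  H_jac=[1.6279]  S=[0.7936]  K=[0.3279]  nu=[2.1075]  x^+=[1.5049]  P^+=[0.0745]
step 3: x^-=[1.5049]  P^-=[0.1945]  H_jac=[3.0099]  S=[2.1322]  K=[0.2746]  nu=[-4.7548]  x^+=[0.1993]  P^+=[0.0338]

x_post = [0.1993]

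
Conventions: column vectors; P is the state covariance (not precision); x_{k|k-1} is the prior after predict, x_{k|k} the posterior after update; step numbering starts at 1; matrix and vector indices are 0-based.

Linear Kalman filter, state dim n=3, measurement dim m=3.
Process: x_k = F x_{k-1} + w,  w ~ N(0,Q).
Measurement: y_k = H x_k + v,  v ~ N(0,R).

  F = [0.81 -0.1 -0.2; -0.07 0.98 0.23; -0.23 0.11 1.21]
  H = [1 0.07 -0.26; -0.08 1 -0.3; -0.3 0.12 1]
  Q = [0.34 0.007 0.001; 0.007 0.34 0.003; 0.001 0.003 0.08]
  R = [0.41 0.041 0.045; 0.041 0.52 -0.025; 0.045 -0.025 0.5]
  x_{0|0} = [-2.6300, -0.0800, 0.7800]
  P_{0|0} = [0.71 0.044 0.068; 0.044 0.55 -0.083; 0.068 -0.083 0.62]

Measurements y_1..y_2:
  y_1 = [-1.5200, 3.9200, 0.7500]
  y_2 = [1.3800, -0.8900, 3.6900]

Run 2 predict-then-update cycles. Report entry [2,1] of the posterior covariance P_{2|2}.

step 1: x^-=[-2.2783, 0.2851, 1.5399]  P^-=[0.8037 -0.0486 -0.2008; -0.0486 0.8589 0.1261; -0.2008 0.1261 0.9698]  S=[1.3764 0.0847 -0.6574; 0.0847 1.3937 -0.0589; -0.6574 -0.0589 1.7087]  K=[0.6096 -0.0761 -0.0301; 0.0315 0.5974 0.1754; -0.0330 -0.0795 0.5962]  nu=[1.1387, 3.9146, -1.5076]  x^+=[-1.8368, 2.3950, 0.2923]  P^+=[0.2665 0.0345 0.0901; 0.0345 0.3240 0.0457; 0.0901 0.0457 0.3202]
step 2: x^-=[-1.7857, 2.5429, 1.0395]  P^-=[0.4979 -0.0189 -0.0399; -0.0189 0.6824 0.1662; -0.0399 0.1662 0.5270]  S=[0.9590 0.0357 -0.2741; 0.0357 1.1544 0.0764; -0.2741 0.0764 1.1469]  K=[0.5195 -0.0540 -0.0393; 0.0195 0.5360 0.1902; -0.0342 -0.0210 0.4806]  nu=[3.2580, -3.2639, 1.8096]  x^+=[0.0118, 1.2009, 1.8662]  P^+=[0.2245 0.0327 0.0685; 0.0327 0.2945 0.0570; 0.0685 0.0570 0.2530]

P_post[2,1] = 0.0570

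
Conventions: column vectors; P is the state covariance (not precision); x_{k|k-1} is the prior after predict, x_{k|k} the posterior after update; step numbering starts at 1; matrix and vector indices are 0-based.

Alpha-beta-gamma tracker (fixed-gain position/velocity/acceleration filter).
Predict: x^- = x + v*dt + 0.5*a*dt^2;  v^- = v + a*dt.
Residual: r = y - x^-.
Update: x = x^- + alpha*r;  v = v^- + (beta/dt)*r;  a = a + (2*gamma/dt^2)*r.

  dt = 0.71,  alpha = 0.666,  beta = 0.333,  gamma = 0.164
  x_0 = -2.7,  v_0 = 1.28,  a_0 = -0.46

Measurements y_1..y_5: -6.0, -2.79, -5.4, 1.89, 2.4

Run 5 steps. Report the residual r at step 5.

step 1: x_pred=-1.9071  r=-4.0929  x^+=-4.6330  v^+=-0.9662  a^+=-3.1231
step 2: x_pred=-6.1062  r=3.3162  x^+=-3.8976  v^+=-1.6283  a^+=-0.9654
step 3: x_pred=-5.2970  r=-0.1030  x^+=-5.3656  v^+=-2.3620  a^+=-1.0324
step 4: x_pred=-7.3028  r=9.1928  x^+=-1.1804  v^+=1.2166  a^+=4.9490
step 5: x_pred=0.9308  r=1.4692  x^+=1.9093  v^+=5.4195  a^+=5.9050

resid = 1.4692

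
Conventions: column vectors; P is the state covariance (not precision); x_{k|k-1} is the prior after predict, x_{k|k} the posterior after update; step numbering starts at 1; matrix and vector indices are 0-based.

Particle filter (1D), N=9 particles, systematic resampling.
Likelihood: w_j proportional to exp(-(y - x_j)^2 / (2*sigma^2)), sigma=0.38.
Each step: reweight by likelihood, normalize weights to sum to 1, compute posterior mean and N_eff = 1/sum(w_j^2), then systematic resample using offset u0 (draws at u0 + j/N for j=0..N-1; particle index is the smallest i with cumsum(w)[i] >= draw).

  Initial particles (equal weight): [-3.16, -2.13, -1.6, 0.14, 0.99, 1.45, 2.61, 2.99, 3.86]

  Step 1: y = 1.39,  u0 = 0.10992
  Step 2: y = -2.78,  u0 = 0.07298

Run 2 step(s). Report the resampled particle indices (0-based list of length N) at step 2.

step 1: w=[0.0000, 0.0000, 0.0000, 0.0028, 0.3654, 0.6280, 0.0037, 0.0001, 0.0000]  mean=1.2826  Neff=1.8942  idx=[4, 4, 4, 5, 5, 5, 5, 5, 6]
step 2: w=[0.3333, 0.3333, 0.3333, 0.0000, 0.0000, 0.0000, 0.0000, 0.0000, 0.0000]  mean=0.9900  Neff=3.0000  idx=[0, 0, 0, 1, 1, 1, 2, 2, 2]

resampled_idx = [0, 0, 0, 1, 1, 1, 2, 2, 2]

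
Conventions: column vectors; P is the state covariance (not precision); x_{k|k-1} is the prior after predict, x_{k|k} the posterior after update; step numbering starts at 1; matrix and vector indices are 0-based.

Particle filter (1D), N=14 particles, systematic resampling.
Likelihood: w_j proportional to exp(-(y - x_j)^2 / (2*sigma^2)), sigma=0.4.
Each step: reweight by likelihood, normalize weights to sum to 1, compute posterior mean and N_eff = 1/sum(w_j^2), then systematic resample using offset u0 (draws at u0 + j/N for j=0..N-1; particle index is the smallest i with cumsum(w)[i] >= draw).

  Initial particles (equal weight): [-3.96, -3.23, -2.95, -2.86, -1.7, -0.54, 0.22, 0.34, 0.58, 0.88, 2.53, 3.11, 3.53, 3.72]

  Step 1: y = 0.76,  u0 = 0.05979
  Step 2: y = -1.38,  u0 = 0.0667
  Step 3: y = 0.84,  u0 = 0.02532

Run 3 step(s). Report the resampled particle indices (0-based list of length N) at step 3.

resampled_idx = [0, 1, 2, 4, 5, 6, 8, 9, 10, 10, 11, 12, 13, 13]

step 1: w=[0.0000, 0.0000, 0.0000, 0.0000, 0.0000, 0.0018, 0.1414, 0.2027, 0.3179, 0.3363, 0.0000, 0.0000, 0.0000, 0.0000]  mean=0.5794  Neff=3.6340  idx=[6, 6, 7, 7, 7, 8, 8, 8, 8, 9, 9, 9, 9, 9]
step 2: w=[0.3403, 0.3403, 0.0980, 0.0980, 0.0980, 0.0062, 0.0062, 0.0062, 0.0062, 0.0001, 0.0001, 0.0001, 0.0001, 0.0001]  mean=0.2646  Neff=3.8375  idx=[0, 0, 0, 0, 1, 1, 1, 1, 1, 2, 3, 3, 4, 8]
step 3: w=[0.0562, 0.0562, 0.0562, 0.0562, 0.0562, 0.0562, 0.0562, 0.0562, 0.0562, 0.0856, 0.0856, 0.0856, 0.0856, 0.1514]  mean=0.3156  Neff=12.3919  idx=[0, 1, 2, 4, 5, 6, 8, 9, 10, 10, 11, 12, 13, 13]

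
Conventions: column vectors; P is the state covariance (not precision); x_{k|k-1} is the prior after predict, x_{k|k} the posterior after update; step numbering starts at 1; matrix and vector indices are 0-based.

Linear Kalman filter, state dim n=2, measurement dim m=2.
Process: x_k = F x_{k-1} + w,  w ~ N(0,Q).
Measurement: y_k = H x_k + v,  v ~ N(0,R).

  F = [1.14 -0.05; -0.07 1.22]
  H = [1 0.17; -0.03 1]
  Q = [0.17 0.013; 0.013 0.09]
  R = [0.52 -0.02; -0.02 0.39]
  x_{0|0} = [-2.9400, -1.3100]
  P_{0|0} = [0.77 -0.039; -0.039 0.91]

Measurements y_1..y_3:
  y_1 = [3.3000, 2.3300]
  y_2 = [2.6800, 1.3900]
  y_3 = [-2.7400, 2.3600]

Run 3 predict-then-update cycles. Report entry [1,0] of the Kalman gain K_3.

step 1: x^-=[-3.2861, -1.3924]  P^-=[1.1774 -0.1583; -0.1583 1.4549]  S=[1.6856 0.0345; 0.0345 1.8554]  K=[0.6849 -0.1171; 0.0367 0.7860]  nu=[6.8228, 3.6238]  x^+=[0.9627, 1.7064]  P^+=[0.3667 -0.0484; -0.0484 0.3044]
step 2: x^-=[1.0121, 2.0144]  P^-=[0.6529 -0.1023; -0.1023 0.5531]  S=[1.1541 -0.0473; -0.0473 0.9498]  K=[0.5465 -0.1011; 0.0169 0.5864]  nu=[1.3254, -0.5941]  x^+=[1.7965, 1.6885]  P^+=[0.2933 -0.0416; -0.0416 0.2271]
step 3: x^-=[1.9636, 1.9342]  P^-=[0.5564 -0.0822; -0.0822 0.4365]  S=[1.0611 -0.0442; -0.0442 0.8320]  K=[0.5074 -0.0919; 0.0145 0.5284]  nu=[-5.0324, 0.4847]  x^+=[-0.6343, 2.1173]  P^+=[0.2721 -0.0378; -0.0378 0.2047]

K[1,0] = 0.0145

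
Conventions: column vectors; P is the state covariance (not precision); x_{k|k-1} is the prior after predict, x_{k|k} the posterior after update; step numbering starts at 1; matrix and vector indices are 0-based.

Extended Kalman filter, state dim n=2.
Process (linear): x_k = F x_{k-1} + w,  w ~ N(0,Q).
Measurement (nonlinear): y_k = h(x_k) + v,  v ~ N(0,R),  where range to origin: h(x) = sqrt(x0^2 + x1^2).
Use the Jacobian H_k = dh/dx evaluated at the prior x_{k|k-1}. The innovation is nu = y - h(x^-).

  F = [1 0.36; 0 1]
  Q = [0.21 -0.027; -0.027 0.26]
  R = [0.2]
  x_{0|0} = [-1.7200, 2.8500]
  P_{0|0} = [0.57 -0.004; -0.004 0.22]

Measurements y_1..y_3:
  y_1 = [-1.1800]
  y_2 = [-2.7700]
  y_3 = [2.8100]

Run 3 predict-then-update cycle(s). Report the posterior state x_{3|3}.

x_post = [-2.6348, -0.7119]

step 1: x^-=[-0.6940, 2.8500]  P^-=[0.8056 0.0482; 0.0482 0.4800]  H_jac=[-0.2366 0.9716]  S=[0.6761]  K=[-0.2127; 0.6730]  nu=[-4.1133]  x^+=[0.1808, 0.0819]  P^+=[0.7751 0.1450; 0.1450 0.1738]
step 2: x^-=[0.2102, 0.0819]  P^-=[1.1120 0.1805; 0.1805 0.4338]  H_jac=[0.9318 0.3630]  S=[1.3447]  K=[0.8192; 0.2422]  nu=[-2.9956]  x^+=[-2.2439, -0.6437]  P^+=[0.2095 -0.0863; -0.0863 0.3549]
step 3: x^-=[-2.4756, -0.6437]  P^-=[0.4033 0.0145; 0.0145 0.6149]  H_jac=[-0.9678 -0.2516]  S=[0.6238]  K=[-0.6316; -0.2705]  nu=[0.2521]  x^+=[-2.6348, -0.7119]  P^+=[0.1545 -0.0921; -0.0921 0.5693]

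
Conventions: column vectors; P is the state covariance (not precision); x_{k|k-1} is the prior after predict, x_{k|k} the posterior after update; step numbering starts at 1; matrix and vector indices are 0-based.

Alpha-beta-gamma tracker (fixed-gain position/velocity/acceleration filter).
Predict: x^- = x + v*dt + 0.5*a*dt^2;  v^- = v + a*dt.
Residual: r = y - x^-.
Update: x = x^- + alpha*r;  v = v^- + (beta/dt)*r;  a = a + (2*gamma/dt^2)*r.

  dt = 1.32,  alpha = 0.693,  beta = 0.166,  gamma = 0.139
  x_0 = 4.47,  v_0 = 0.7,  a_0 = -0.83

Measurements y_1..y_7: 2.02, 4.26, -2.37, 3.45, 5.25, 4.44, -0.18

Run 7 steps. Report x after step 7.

x_post = 2.2111

step 1: x_pred=4.6709  r=-2.6509  x^+=2.8338  v^+=-0.7290  a^+=-1.2530
step 2: x_pred=0.7800  r=3.4800  x^+=3.1916  v^+=-1.9452  a^+=-0.6977
step 3: x_pred=0.0161  r=-2.3861  x^+=-1.6375  v^+=-3.1663  a^+=-1.0784
step 4: x_pred=-6.7565  r=10.2065  x^+=0.3166  v^+=-3.3063  a^+=0.5500
step 5: x_pred=-3.5685  r=8.8185  x^+=2.5427  v^+=-1.4712  a^+=1.9570
step 6: x_pred=2.3057  r=2.1343  x^+=3.7848  v^+=1.3804  a^+=2.2976
step 7: x_pred=7.6086  r=-7.7886  x^+=2.2111  v^+=3.4337  a^+=1.0549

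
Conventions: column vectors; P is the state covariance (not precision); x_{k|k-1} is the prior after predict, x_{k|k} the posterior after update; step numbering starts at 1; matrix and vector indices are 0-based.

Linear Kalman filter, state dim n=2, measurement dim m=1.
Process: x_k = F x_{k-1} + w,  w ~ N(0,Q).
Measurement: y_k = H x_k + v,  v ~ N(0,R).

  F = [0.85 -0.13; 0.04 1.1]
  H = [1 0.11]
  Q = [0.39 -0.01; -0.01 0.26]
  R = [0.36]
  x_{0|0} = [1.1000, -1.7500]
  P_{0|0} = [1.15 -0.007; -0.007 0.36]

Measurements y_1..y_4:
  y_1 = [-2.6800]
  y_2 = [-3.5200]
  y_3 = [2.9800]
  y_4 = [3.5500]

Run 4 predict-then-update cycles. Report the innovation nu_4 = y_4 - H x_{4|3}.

innov = [2.3667]

step 1: x^-=[1.1625, -1.8810]  P^-=[1.2285 -0.0289; -0.0289 0.6968]  S=[1.5906]  K=[0.7704; 0.0300]  nu=[-3.6356]  x^+=[-1.6382, -1.9902]  P^+=[0.2846 -0.0657; -0.0657 0.6954]
step 2: x^-=[-1.1338, -2.2547]  P^-=[0.6219 -0.1608; -0.1608 1.0961]  S=[0.9597]  K=[0.6295; -0.0420]  nu=[-2.1382]  x^+=[-2.4798, -2.1650]  P^+=[0.2415 -0.1355; -0.1355 1.0944]
step 3: x^-=[-1.8264, -2.4807]  P^-=[0.6129 -0.2843; -0.2843 1.5727]  S=[0.9294]  K=[0.6258; -0.1197]  nu=[5.0793]  x^+=[1.3524, -3.0888]  P^+=[0.2489 -0.2146; -0.2146 1.5594]
step 4: x^-=[1.5511, -3.3436]  P^-=[0.6436 -0.4241; -0.4241 2.1284]  S=[0.9361]  K=[0.6377; -0.2029]  nu=[2.3667]  x^+=[3.0604, -3.8239]  P^+=[0.2629 -0.3029; -0.3029 2.0898]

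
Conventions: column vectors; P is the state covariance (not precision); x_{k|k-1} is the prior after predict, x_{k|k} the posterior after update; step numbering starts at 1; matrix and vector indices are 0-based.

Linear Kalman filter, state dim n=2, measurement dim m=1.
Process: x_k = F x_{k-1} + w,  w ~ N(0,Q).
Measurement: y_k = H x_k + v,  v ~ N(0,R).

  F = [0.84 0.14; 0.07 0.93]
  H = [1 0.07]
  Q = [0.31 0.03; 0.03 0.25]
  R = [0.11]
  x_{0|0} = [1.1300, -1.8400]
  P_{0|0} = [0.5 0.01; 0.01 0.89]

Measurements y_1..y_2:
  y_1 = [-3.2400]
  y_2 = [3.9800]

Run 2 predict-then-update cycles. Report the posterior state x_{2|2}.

x_post = [2.5777, -0.1299]

step 1: x^-=[0.6916, -1.6321]  P^-=[0.6826 0.1832; 0.1832 1.0235]  S=[0.8233]  K=[0.8447; 0.3095]  nu=[-3.8174]  x^+=[-2.5330, -2.8137]  P^+=[0.0952 -0.0321; -0.0321 0.9446]
step 2: x^-=[-2.5216, -2.7941]  P^-=[0.3881 0.1332; 0.1332 1.0633]  S=[0.5220]  K=[0.7614; 0.3978]  nu=[6.6972]  x^+=[2.5777, -0.1299]  P^+=[0.0855 -0.0249; -0.0249 0.9807]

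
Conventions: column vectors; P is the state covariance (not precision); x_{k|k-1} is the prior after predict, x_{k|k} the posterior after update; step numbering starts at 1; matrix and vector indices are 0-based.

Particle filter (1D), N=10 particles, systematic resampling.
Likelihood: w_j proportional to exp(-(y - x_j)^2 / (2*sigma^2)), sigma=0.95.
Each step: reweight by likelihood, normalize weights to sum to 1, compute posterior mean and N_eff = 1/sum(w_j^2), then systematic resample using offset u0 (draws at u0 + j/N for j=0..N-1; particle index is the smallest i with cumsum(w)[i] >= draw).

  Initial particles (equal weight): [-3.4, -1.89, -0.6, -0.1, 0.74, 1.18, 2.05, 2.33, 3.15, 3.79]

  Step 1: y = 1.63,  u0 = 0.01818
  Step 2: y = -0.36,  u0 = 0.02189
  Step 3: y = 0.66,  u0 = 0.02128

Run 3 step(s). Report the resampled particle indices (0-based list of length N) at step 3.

step 1: w=[0.0000, 0.0003, 0.0167, 0.0499, 0.1690, 0.2342, 0.2376, 0.1997, 0.0729, 0.0198]  mean=1.6428  Neff=5.3126  idx=[3, 4, 4, 5, 5, 6, 6, 7, 7, 8]
step 2: w=[0.3647, 0.1937, 0.1937, 0.1018, 0.1018, 0.0152, 0.0152, 0.0069, 0.0069, 0.0004]  mean=0.5858  Neff=4.3617  idx=[0, 0, 0, 0, 1, 1, 2, 2, 3, 4]
step 3: w=[0.0843, 0.0843, 0.0843, 0.0843, 0.1157, 0.1157, 0.1157, 0.1157, 0.1000, 0.1000]  mean=0.5447  Neff=9.8068  idx=[0, 1, 2, 3, 4, 5, 6, 7, 8, 9]

resampled_idx = [0, 1, 2, 3, 4, 5, 6, 7, 8, 9]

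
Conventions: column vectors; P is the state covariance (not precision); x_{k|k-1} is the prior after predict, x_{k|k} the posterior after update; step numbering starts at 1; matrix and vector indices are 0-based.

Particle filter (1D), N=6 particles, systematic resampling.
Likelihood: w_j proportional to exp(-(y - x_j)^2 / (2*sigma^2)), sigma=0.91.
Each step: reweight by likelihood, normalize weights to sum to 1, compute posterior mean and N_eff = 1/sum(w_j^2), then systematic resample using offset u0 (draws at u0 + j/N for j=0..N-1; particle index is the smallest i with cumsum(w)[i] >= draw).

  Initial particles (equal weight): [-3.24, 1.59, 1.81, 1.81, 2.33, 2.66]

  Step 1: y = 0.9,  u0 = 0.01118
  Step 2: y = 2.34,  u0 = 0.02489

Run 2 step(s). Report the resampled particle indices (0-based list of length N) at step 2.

resampled_idx = [0, 1, 2, 3, 4, 5]

step 1: w=[0.0000, 0.3115, 0.2519, 0.2519, 0.1208, 0.0640]  mean=1.8586  Neff=4.1224  idx=[1, 1, 2, 2, 3, 4]
step 2: w=[0.1437, 0.1437, 0.1703, 0.1703, 0.1703, 0.2018]  mean=1.8517  Neff=5.9173  idx=[0, 1, 2, 3, 4, 5]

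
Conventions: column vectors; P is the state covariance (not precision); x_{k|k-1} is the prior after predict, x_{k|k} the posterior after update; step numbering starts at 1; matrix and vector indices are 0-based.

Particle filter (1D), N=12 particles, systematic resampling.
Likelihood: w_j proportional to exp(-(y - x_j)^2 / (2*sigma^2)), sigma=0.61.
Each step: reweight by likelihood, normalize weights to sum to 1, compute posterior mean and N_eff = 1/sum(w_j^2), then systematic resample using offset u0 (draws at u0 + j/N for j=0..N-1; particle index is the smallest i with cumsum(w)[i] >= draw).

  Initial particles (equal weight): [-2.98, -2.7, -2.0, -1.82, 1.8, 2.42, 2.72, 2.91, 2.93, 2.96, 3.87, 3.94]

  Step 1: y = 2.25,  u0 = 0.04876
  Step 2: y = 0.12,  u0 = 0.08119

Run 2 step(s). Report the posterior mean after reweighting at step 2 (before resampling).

post_mean = 1.8390

step 1: w=[0.0000, 0.0000, 0.0000, 0.0000, 0.1849, 0.2335, 0.1804, 0.1352, 0.1304, 0.1233, 0.0071, 0.0052]  mean=2.5771  Neff=5.8209  idx=[4, 4, 5, 5, 5, 6, 6, 7, 7, 8, 9, 9]
step 2: w=[0.4707, 0.4707, 0.0171, 0.0171, 0.0171, 0.0024, 0.0024, 0.0006, 0.0006, 0.0005, 0.0004, 0.0004]  mean=1.8390  Neff=2.2520  idx=[0, 0, 0, 0, 0, 1, 1, 1, 1, 1, 1, 7]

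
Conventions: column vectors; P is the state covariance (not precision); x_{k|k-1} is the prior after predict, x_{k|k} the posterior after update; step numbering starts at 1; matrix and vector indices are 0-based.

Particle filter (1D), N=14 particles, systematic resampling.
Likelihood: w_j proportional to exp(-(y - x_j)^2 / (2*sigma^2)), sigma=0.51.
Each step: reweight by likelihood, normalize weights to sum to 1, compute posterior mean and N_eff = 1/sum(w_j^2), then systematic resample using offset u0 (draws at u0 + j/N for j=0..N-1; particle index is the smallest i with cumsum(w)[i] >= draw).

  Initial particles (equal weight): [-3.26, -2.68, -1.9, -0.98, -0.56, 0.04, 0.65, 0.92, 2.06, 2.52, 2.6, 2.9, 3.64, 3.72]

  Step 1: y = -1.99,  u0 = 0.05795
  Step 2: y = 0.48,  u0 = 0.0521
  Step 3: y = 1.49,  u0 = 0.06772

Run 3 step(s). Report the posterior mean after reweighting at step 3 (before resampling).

step 1: w=[0.0283, 0.2517, 0.6189, 0.0885, 0.0123, 0.0002, 0.0000, 0.0000, 0.0000, 0.0000, 0.0000, 0.0000, 0.0000, 0.0000]  mean=-2.0365  Neff=2.1967  idx=[1, 1, 1, 1, 2, 2, 2, 2, 2, 2, 2, 2, 3, 3]
step 2: w=[0.0000, 0.0000, 0.0000, 0.0000, 0.0006, 0.0006, 0.0006, 0.0006, 0.0006, 0.0006, 0.0006, 0.0006, 0.4978, 0.4978]  mean=-0.9841  Neff=2.0180  idx=[12, 12, 12, 12, 12, 12, 12, 13, 13, 13, 13, 13, 13, 13]
step 3: w=[0.0714, 0.0714, 0.0714, 0.0714, 0.0714, 0.0714, 0.0714, 0.0714, 0.0714, 0.0714, 0.0714, 0.0714, 0.0714, 0.0714]  mean=-0.9800  Neff=14.0000  idx=[0, 1, 2, 3, 4, 5, 6, 7, 8, 9, 10, 11, 12, 13]

post_mean = -0.9800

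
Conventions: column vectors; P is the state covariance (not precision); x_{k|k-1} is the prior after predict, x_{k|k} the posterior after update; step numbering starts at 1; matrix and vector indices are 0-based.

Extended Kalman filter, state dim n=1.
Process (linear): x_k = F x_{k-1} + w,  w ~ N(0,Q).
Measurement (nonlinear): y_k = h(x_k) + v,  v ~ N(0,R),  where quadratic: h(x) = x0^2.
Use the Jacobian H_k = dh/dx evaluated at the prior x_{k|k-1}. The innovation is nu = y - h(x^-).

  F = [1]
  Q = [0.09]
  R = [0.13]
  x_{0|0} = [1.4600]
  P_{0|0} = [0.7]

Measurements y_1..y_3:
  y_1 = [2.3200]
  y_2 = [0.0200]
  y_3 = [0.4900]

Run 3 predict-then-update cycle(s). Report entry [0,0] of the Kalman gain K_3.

step 1: x^-=[1.4600]  P^-=[0.7900]  H_jac=[2.9200]  S=[6.8659]  K=[0.3360]  nu=[0.1884]  x^+=[1.5233]  P^+=[0.0150]
step 2: x^-=[1.5233]  P^-=[0.1050]  H_jac=[3.0466]  S=[1.1042]  K=[0.2896]  nu=[-2.3004]  x^+=[0.8571]  P^+=[0.0124]
step 3: x^-=[0.8571]  P^-=[0.1024]  H_jac=[1.7142]  S=[0.4308]  K=[0.4073]  nu=[-0.2446]  x^+=[0.7575]  P^+=[0.0309]

K[0,0] = 0.4073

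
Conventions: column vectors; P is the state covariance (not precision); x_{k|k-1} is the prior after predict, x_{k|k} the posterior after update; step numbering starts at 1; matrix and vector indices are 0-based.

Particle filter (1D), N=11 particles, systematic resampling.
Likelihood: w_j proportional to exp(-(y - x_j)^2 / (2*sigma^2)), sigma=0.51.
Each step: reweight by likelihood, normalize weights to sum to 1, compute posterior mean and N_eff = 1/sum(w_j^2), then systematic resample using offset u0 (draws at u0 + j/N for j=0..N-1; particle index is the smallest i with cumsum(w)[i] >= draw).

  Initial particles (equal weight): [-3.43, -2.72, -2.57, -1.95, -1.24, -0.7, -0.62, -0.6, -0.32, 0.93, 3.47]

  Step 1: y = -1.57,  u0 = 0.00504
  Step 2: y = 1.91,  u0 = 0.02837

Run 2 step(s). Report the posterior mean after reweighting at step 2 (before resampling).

step 1: w=[0.0005, 0.0325, 0.0605, 0.3133, 0.3354, 0.0965, 0.0730, 0.0678, 0.0205, 0.0000, 0.0000]  mean=-1.4326  Neff=4.2550  idx=[1, 3, 3, 3, 3, 4, 4, 4, 4, 5, 7]
step 2: w=[0.0000, 0.0000, 0.0000, 0.0000, 0.0000, 0.0007, 0.0007, 0.0007, 0.0007, 0.2713, 0.7259]  mean=-0.6289  Neff=1.6650  idx=[9, 9, 9, 10, 10, 10, 10, 10, 10, 10, 10]

post_mean = -0.6289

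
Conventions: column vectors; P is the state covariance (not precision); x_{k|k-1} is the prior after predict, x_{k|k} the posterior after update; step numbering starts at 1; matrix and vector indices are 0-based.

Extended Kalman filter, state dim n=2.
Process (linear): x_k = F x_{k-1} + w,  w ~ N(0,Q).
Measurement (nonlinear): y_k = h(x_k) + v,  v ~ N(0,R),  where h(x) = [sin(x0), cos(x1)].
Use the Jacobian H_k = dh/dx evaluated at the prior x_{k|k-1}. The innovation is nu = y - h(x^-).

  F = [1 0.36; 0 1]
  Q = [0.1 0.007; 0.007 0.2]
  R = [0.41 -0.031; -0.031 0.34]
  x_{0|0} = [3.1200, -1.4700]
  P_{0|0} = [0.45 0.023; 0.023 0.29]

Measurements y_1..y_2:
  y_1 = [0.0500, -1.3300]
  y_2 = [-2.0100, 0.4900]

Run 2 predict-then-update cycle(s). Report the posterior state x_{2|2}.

step 1: x^-=[2.5908, -1.4700]  P^-=[0.6041 0.1344; 0.1344 0.4900]  H_jac=[-0.8521 0.0000; 0.0000 0.9949]  S=[0.8487 -0.1449; -0.1449 0.8250]  K=[-0.5968 0.0572; -0.0351 0.5847]  nu=[-0.4734, -1.4306]  x^+=[2.7914, -2.2899]  P^+=[0.2892 0.0382; 0.0382 0.2009]
step 2: x^-=[1.9671, -2.2899]  P^-=[0.4428 0.1175; 0.1175 0.4009]  H_jac=[-0.3860 0.0000; 0.0000 0.7524]  S=[0.4760 -0.0651; -0.0651 0.5669]  K=[-0.3431 0.1165; -0.0228 0.5294]  nu=[-2.9325, 1.1487]  x^+=[3.1071, -1.6148]  P^+=[0.3738 0.0668; 0.0668 0.2402]

x_post = [3.1071, -1.6148]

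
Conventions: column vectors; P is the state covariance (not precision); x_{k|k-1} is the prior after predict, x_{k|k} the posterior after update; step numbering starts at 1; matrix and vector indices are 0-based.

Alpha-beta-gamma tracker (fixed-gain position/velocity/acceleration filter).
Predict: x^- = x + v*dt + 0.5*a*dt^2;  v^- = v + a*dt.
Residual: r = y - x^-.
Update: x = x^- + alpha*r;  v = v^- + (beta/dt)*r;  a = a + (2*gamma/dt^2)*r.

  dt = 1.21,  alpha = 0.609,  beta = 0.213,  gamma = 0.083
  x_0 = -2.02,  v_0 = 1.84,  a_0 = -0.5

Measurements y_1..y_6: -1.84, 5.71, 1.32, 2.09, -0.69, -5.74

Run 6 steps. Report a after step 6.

step 1: x_pred=-0.1596  r=-1.6804  x^+=-1.1830  v^+=0.9392  a^+=-0.6905
step 2: x_pred=-0.5520  r=6.2620  x^+=3.2615  v^+=1.2060  a^+=0.0195
step 3: x_pred=4.7350  r=-3.4150  x^+=2.6553  v^+=0.6284  a^+=-0.3677
step 4: x_pred=3.1464  r=-1.0564  x^+=2.5031  v^+=-0.0025  a^+=-0.4875
step 5: x_pred=2.1431  r=-2.8331  x^+=0.4178  v^+=-1.0911  a^+=-0.8087
step 6: x_pred=-1.4946  r=-4.2454  x^+=-4.0800  v^+=-2.8170  a^+=-1.2901

a_post = -1.2901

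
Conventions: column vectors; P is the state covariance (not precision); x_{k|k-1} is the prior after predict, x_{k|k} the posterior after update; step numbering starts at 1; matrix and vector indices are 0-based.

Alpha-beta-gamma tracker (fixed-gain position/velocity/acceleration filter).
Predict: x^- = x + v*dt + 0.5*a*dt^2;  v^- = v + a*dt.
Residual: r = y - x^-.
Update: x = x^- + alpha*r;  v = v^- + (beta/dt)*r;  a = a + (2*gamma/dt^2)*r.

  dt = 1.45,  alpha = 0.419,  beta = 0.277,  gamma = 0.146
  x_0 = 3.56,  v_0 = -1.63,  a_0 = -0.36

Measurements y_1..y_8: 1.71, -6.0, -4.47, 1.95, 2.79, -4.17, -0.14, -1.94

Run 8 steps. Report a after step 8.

a_post = -2.3751

step 1: x_pred=0.8181  r=0.8919  x^+=1.1918  v^+=-1.9816  a^+=-0.2361
step 2: x_pred=-1.9298  r=-4.0702  x^+=-3.6352  v^+=-3.1015  a^+=-0.8014
step 3: x_pred=-8.9749  r=4.5049  x^+=-7.0874  v^+=-3.4030  a^+=-0.1758
step 4: x_pred=-12.2064  r=14.1564  x^+=-6.2749  v^+=-0.9535  a^+=1.7903
step 5: x_pred=-5.7753  r=8.5653  x^+=-2.1865  v^+=3.2788  a^+=2.9799
step 6: x_pred=5.7004  r=-9.8704  x^+=1.5647  v^+=5.7141  a^+=1.6091
step 7: x_pred=11.5416  r=-11.6816  x^+=6.6470  v^+=5.8156  a^+=-0.0133
step 8: x_pred=15.0657  r=-17.0057  x^+=7.9403  v^+=2.5477  a^+=-2.3751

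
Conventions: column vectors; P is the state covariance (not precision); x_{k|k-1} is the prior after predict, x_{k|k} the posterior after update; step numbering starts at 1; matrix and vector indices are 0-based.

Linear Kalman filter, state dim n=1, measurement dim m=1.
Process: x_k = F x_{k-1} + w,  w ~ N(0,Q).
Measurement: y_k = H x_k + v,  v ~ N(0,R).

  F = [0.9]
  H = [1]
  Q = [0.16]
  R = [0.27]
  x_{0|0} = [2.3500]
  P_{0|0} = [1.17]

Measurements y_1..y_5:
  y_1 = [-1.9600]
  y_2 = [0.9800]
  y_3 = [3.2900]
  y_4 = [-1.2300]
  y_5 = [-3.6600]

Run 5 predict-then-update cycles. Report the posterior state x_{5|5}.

x_post = [-1.7606]

step 1: x^-=[2.1150]  P^-=[1.1077]  S=[1.3777]  K=[0.8040]  nu=[-4.0750]  x^+=[-1.1614]  P^+=[0.2171]
step 2: x^-=[-1.0452]  P^-=[0.3358]  S=[0.6058]  K=[0.5543]  nu=[2.0252]  x^+=[0.0774]  P^+=[0.1497]
step 3: x^-=[0.0697]  P^-=[0.2812]  S=[0.5512]  K=[0.5102]  nu=[3.2203]  x^+=[1.7127]  P^+=[0.1378]
step 4: x^-=[1.5414]  P^-=[0.2716]  S=[0.5416]  K=[0.5015]  nu=[-2.7714]  x^+=[0.1517]  P^+=[0.1354]
step 5: x^-=[0.1365]  P^-=[0.2697]  S=[0.5397]  K=[0.4997]  nu=[-3.7965]  x^+=[-1.7606]  P^+=[0.1349]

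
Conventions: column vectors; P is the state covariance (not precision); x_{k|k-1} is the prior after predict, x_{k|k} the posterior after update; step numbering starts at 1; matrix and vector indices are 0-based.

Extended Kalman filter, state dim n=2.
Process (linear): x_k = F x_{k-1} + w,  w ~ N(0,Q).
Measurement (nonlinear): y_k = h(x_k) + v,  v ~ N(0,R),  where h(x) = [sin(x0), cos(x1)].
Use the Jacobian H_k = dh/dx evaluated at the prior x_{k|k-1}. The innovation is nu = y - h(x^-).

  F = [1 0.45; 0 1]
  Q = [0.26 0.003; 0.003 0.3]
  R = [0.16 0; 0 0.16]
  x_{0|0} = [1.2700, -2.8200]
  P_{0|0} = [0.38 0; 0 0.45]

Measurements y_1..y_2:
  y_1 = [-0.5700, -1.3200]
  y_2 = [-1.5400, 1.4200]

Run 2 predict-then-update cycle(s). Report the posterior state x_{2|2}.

x_post = [-1.7577, -4.3843]

step 1: x^-=[0.0010, -2.8200]  P^-=[0.7311 0.2055; 0.2055 0.7500]  H_jac=[1.0000 0.0000; 0.0000 0.3161]  S=[0.8911 0.0650; 0.0650 0.2349]  K=[0.8168 0.0507; 0.1603 0.9647]  nu=[-0.5710, -0.3713]  x^+=[-0.4842, -3.2697]  P^+=[0.1307 0.0256; 0.0256 0.4884]
step 2: x^-=[-1.9555, -3.2697]  P^-=[0.5127 0.2484; 0.2484 0.7884]  H_jac=[-0.3753 0.0000; 0.0000 -0.1278]  S=[0.2322 0.0119; 0.0119 0.1729]  K=[-0.8221 -0.1269; -0.3729 -0.5569]  nu=[-0.6131, 2.4118]  x^+=[-1.7577, -4.3843]  P^+=[0.3504 0.1590; 0.1590 0.6975]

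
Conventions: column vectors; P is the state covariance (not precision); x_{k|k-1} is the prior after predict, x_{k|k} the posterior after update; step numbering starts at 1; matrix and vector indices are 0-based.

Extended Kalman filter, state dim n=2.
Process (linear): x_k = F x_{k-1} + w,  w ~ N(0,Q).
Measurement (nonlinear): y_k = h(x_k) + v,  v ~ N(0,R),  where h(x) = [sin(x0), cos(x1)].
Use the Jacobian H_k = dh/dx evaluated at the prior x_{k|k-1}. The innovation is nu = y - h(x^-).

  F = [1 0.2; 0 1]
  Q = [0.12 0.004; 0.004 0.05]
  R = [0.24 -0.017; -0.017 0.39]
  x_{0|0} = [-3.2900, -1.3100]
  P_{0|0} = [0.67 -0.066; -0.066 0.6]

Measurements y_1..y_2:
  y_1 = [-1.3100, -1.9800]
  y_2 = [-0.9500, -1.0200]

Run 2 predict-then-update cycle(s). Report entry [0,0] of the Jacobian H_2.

step 1: x^-=[-3.5520, -1.3100]  P^-=[0.7876 0.0580; 0.0580 0.6500]  H_jac=[-0.9170 0.0000; 0.0000 0.9662]  S=[0.9022 -0.0684; -0.0684 0.9968]  K=[-0.8004 0.0013; -0.0113 0.6293]  nu=[-1.7090, -2.2379]  x^+=[-2.1871, -2.6990]  P^+=[0.2095 0.0146; 0.0146 0.2542]
step 2: x^-=[-2.7269, -2.6990]  P^-=[0.3455 0.0695; 0.0695 0.3042]  H_jac=[-0.9152 0.0000; 0.0000 0.4283]  S=[0.5294 -0.0442; -0.0442 0.4458]  K=[-0.5967 0.0075; -0.0965 0.2827]  nu=[-0.5471, -0.1164]  x^+=[-2.4013, -2.6791]  P^+=[0.1566 0.0305; 0.0305 0.2612]

H_jac[0,0] = -0.9152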